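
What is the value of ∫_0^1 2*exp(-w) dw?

2 - 2*exp(-1)

An antiderivative is F(w) = -2*exp(-w).
Then F(1) - F(0) = (-2*exp(-1)) - (-2) = 2 - 2*exp(-1).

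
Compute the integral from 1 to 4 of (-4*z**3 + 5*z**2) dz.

-150

By the power rule, an antiderivative is F(z) = -z**4 + 5*z**3/3.
Then F(4) - F(1) = (-448/3) - (2/3) = -150.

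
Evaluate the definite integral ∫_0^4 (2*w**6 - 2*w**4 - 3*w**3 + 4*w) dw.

By the power rule, an antiderivative is F(w) = 2*w**7/7 - 2*w**5/5 - 3*w**4/4 + 2*w**2.
Then F(4) - F(0) = (143904/35) - (0) = 143904/35.

143904/35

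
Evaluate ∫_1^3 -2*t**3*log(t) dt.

10 - 81*log(3)/2

Integrate by parts once (u = ln t, dv = -2*t**3 dt).
An antiderivative is F(t) = -t**4*(4*log(t) - 1)/8.
Then F(3) - F(1) = (81/8 - 81*log(3)/2) - (1/8) = 10 - 81*log(3)/2.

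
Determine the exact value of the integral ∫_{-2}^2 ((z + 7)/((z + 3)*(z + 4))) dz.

Factor the denominator: z**2 + 7*z + 12 = (z + 4)(z + 3).
Partial fractions: (z + 7)/((z + 3)*(z + 4)) = -3/(z + 4) + 4/(z + 3).
An antiderivative is F(z) = 4*log(z + 3) - 3*log(z + 4).
Then F(2) - F(-2) = (-3*log(3) - 3*log(2) + 4*log(5)) - (-log(8)) = -3*log(3) + 4*log(5).

-3*log(3) + 4*log(5)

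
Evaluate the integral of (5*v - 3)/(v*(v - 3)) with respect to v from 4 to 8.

Factor the denominator: v**2 - 3*v = v(v - 3).
Partial fractions: (5*v - 3)/(v*(v - 3)) = 1/v + 4/(v - 3).
An antiderivative is F(v) = log(v) + 4*log(v - 3).
Then F(8) - F(4) = (3*log(2) + 4*log(5)) - (log(4)) = log(2) + 4*log(5).

log(2) + 4*log(5)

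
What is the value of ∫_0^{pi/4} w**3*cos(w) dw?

Integrate by parts 3 times (u = w^3, dv = cos(w) dw).
An antiderivative is F(w) = w**3*sin(w) + 3*w**2*cos(w) - 6*w*sin(w) - 6*cos(w).
Then F(pi/4) - F(0) = (sqrt(2)*(-384 - 96*pi + pi**3 + 12*pi**2)/128) - (-6) = -3*sqrt(2) - 3*sqrt(2)*pi/4 + sqrt(2)*pi**3/128 + 3*sqrt(2)*pi**2/32 + 6.

-3*sqrt(2) - 3*sqrt(2)*pi/4 + sqrt(2)*pi**3/128 + 3*sqrt(2)*pi**2/32 + 6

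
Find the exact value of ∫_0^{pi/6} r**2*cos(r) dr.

Integrate by parts twice (u = r^2, dv = cos(r) dr).
An antiderivative is F(r) = r**2*sin(r) + 2*r*cos(r) - 2*sin(r).
Then F(pi/6) - F(0) = (-1 + pi**2/72 + sqrt(3)*pi/6) - (0) = -1 + pi**2/72 + sqrt(3)*pi/6.

-1 + pi**2/72 + sqrt(3)*pi/6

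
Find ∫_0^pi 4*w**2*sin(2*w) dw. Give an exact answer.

-2*pi**2

Integrate by parts twice (u = w^2, dv = 4*sin(2*w) dw).
An antiderivative is F(w) = -2*w**2*cos(2*w) + 2*w*sin(2*w) + cos(2*w).
Then F(pi) - F(0) = (1 - 2*pi**2) - (1) = -2*pi**2.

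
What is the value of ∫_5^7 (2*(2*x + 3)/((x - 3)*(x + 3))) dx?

Factor the denominator: x**2 - 9 = (x + 3)(x - 3).
Partial fractions: 2*(2*x + 3)/((x - 3)*(x + 3)) = 1/(x + 3) + 3/(x - 3).
An antiderivative is F(x) = 3*log(x - 3) + log(x + 3).
Then F(7) - F(5) = (log(5) + 7*log(2)) - (log(64)) = log(10).

log(10)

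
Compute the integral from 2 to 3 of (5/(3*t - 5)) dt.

10*log(2)/3

An antiderivative is F(t) = 5*log(3*t - 5)/3.
Then F(3) - F(2) = (10*log(2)/3) - (0) = 10*log(2)/3.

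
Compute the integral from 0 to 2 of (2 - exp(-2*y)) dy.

An antiderivative is F(y) = 2*y + exp(-2*y)/2.
Then F(2) - F(0) = (exp(-4)/2 + 4) - (1/2) = exp(-4)/2 + 7/2.

exp(-4)/2 + 7/2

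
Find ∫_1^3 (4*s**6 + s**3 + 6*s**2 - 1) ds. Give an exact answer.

By the power rule, an antiderivative is F(s) = 4*s**7/7 + s**4/4 + 2*s**3 - s.
Then F(3) - F(1) = (36987/28) - (51/28) = 9234/7.

9234/7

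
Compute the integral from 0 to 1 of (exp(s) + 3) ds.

An antiderivative is F(s) = 3*s + exp(s).
Then F(1) - F(0) = (E + 3) - (1) = 2 + E.

2 + E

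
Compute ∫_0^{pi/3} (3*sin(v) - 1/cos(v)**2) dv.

3/2 - sqrt(3)

An antiderivative is F(v) = -3*cos(v) - tan(v).
Then F(pi/3) - F(0) = (-sqrt(3) - 3/2) - (-3) = 3/2 - sqrt(3).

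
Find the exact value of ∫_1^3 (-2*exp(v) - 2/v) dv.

-2*exp(3) - 2*log(3) + 2*exp(1)

An antiderivative is F(v) = -2*exp(v) - 2*log(v).
Then F(3) - F(1) = (-2*exp(3) - 2*log(3)) - (-2*exp(1)) = -2*exp(3) - 2*log(3) + 2*exp(1).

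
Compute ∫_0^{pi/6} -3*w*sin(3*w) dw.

Integrate by parts once (u = w, dv = -3*sin(3*w) dw).
An antiderivative is F(w) = w*cos(3*w) - sin(3*w)/3.
Then F(pi/6) - F(0) = (-1/3) - (0) = -1/3.

-1/3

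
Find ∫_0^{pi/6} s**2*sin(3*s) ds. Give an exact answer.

-2/27 + pi/27

Integrate by parts twice (u = s^2, dv = sin(3*s) ds).
An antiderivative is F(s) = -s**2*cos(3*s)/3 + 2*s*sin(3*s)/9 + 2*cos(3*s)/27.
Then F(pi/6) - F(0) = (pi/27) - (2/27) = -2/27 + pi/27.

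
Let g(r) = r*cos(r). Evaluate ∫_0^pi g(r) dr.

Integrate by parts once (u = r, dv = cos(r) dr).
An antiderivative is F(r) = r*sin(r) + cos(r).
Then F(pi) - F(0) = (-1) - (1) = -2.

-2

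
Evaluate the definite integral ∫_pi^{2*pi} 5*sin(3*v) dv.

-10/3

An antiderivative is F(v) = -5*cos(3*v)/3.
Then F(2*pi) - F(pi) = (-5/3) - (5/3) = -10/3.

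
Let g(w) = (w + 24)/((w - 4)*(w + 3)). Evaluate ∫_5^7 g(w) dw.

Factor the denominator: w**2 - w - 12 = (w + 3)(w - 4).
Partial fractions: (w + 24)/((w - 4)*(w + 3)) = -3/(w + 3) + 4/(w - 4).
An antiderivative is F(w) = 4*log(w - 4) - 3*log(w + 3).
Then F(7) - F(5) = (-3*log(5) - 3*log(2) + 4*log(3)) - (-9*log(2)) = -3*log(5) + 6*log(2) + 4*log(3).

-3*log(5) + 6*log(2) + 4*log(3)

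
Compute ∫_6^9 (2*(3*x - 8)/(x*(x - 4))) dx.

Factor the denominator: x**2 - 4*x = x(x - 4).
Partial fractions: 2*(3*x - 8)/(x*(x - 4)) = 4/x + 2/(x - 4).
An antiderivative is F(x) = 4*log(x) + 2*log(x - 4).
Then F(9) - F(6) = (2*log(5) + 8*log(3)) - (6*log(2) + 4*log(3)) = -6*log(2) + 2*log(5) + 4*log(3).

-6*log(2) + 2*log(5) + 4*log(3)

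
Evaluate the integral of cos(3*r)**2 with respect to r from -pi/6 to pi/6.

Use the identity cos^2(3*r) = (1 + cos(6*r))/2.
An antiderivative is F(r) = r/2 + sin(6*r)/12.
Then F(pi/6) - F(-pi/6) = (pi/12) - (-pi/12) = pi/6.

pi/6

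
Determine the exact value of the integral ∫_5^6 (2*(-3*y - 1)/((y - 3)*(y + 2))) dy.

Factor the denominator: y**2 - y - 6 = (y + 2)(y - 3).
Partial fractions: 2*(-3*y - 1)/((y - 3)*(y + 2)) = -2/(y + 2) - 4/(y - 3).
An antiderivative is F(y) = -4*log(y - 3) - 2*log(y + 2).
Then F(6) - F(5) = (-4*log(3) - 6*log(2)) - (-2*log(7) - 4*log(2)) = -4*log(3) - 2*log(2) + 2*log(7).

-4*log(3) - 2*log(2) + 2*log(7)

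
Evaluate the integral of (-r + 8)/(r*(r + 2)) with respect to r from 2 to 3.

-5*log(5) + 6*log(2) + 4*log(3)

Factor the denominator: r**2 + 2*r = (r + 2)r.
Partial fractions: (-r + 8)/(r*(r + 2)) = -5/(r + 2) + 4/r.
An antiderivative is F(r) = 4*log(r) - 5*log(r + 2).
Then F(3) - F(2) = (-5*log(5) + 4*log(3)) - (-log(64)) = -5*log(5) + 6*log(2) + 4*log(3).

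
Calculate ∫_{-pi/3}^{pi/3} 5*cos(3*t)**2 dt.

Use the identity cos^2(3*t) = (1 + cos(6*t))/2.
An antiderivative is F(t) = 5*t/2 + 5*sin(6*t)/12.
Then F(pi/3) - F(-pi/3) = (5*pi/6) - (-5*pi/6) = 5*pi/3.

5*pi/3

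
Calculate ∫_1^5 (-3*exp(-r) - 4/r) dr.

-4*log(5) - 3*exp(-1) + 3*exp(-5)

An antiderivative is F(r) = -4*log(r) + 3*exp(-r).
Then F(5) - F(1) = (-4*log(5) + 3*exp(-5)) - (3*exp(-1)) = -4*log(5) - 3*exp(-1) + 3*exp(-5).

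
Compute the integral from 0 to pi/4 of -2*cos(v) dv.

An antiderivative is F(v) = -2*sin(v).
Then F(pi/4) - F(0) = (-sqrt(2)) - (0) = -sqrt(2).

-sqrt(2)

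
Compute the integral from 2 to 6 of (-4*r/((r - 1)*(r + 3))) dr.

-6*log(3) + 2*log(5)

Factor the denominator: r**2 + 2*r - 3 = (r + 3)(r - 1).
Partial fractions: -4*r/((r - 1)*(r + 3)) = -3/(r + 3) - 1/(r - 1).
An antiderivative is F(r) = -log(r - 1) - 3*log(r + 3).
Then F(6) - F(2) = (-6*log(3) - log(5)) - (-3*log(5)) = -6*log(3) + 2*log(5).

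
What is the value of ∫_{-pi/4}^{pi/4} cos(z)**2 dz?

Use the identity cos^2(z) = (1 + cos(2*z))/2.
An antiderivative is F(z) = z/2 + sin(2*z)/4.
Then F(pi/4) - F(-pi/4) = (1/4 + pi/8) - (-pi/8 - 1/4) = 1/2 + pi/4.

1/2 + pi/4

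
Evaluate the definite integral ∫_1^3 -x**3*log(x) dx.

Integrate by parts once (u = ln x, dv = -x**3 dx).
An antiderivative is F(x) = -x**4*(4*log(x) - 1)/16.
Then F(3) - F(1) = (81/16 - 81*log(3)/4) - (1/16) = 5 - 81*log(3)/4.

5 - 81*log(3)/4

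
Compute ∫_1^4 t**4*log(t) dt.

-1023/25 + 2048*log(2)/5

Integrate by parts once (u = ln t, dv = t**4 dt).
An antiderivative is F(t) = t**5*(5*log(t) - 1)/25.
Then F(4) - F(1) = (-1024/25 + 2048*log(2)/5) - (-1/25) = -1023/25 + 2048*log(2)/5.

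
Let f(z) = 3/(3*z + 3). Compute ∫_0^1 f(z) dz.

log(2)

Let u = 3*z + 3, so du = 3 dz. When z = 0, u = 3; when z = 1, u = 6.
The integral becomes ∫ 1/u du from 3 to 6, with antiderivative log(u).
Back in z: F(z) = log(3*z + 3).
Then F(1) - F(0) = (log(6)) - (log(3)) = log(2).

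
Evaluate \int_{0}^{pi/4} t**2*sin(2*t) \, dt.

-1/4 + pi/8

Integrate by parts twice (u = t^2, dv = sin(2*t) dt).
An antiderivative is F(t) = -t**2*cos(2*t)/2 + t*sin(2*t)/2 + cos(2*t)/4.
Then F(pi/4) - F(0) = (pi/8) - (1/4) = -1/4 + pi/8.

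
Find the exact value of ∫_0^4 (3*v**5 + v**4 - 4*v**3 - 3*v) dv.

9864/5

By the power rule, an antiderivative is F(v) = v**6/2 + v**5/5 - v**4 - 3*v**2/2.
Then F(4) - F(0) = (9864/5) - (0) = 9864/5.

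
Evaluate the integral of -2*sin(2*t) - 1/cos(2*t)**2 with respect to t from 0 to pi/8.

An antiderivative is F(t) = cos(2*t) - tan(2*t)/2.
Then F(pi/8) - F(0) = (-1/2 + sqrt(2)/2) - (1) = -3/2 + sqrt(2)/2.

-3/2 + sqrt(2)/2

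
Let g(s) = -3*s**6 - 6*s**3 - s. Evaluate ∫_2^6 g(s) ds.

By the power rule, an antiderivative is F(s) = -3*s**7/7 - 3*s**4/2 - s**2/2.
Then F(6) - F(2) = (-853542/7) - (-566/7) = -852976/7.

-852976/7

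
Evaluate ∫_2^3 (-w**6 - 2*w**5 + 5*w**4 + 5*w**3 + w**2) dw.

By the power rule, an antiderivative is F(w) = -w**7/7 - w**6/3 + w**5 + 5*w**4/4 + w**3/3.
Then F(3) - F(2) = (-5661/28) - (316/21) = -18247/84.

-18247/84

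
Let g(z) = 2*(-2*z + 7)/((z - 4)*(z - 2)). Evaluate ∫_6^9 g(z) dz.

-3*log(7) - log(5) + 7*log(2)

Factor the denominator: z**2 - 6*z + 8 = (z - 2)(z - 4).
Partial fractions: 2*(-2*z + 7)/((z - 4)*(z - 2)) = -3/(z - 2) - 1/(z - 4).
An antiderivative is F(z) = -log(z - 4) - 3*log(z - 2).
Then F(9) - F(6) = (-3*log(7) - log(5)) - (-7*log(2)) = -3*log(7) - log(5) + 7*log(2).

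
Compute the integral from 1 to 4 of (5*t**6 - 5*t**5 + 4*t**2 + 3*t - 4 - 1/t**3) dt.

By the power rule, an antiderivative is F(t) = 5*t**7/7 - 5*t**6/6 + 4*t**3/3 + 3*t**2/2 - 4*t + 1/(2*t**2).
Then F(4) - F(1) = (1877767/224) - (-11/14) = 1877943/224.

1877943/224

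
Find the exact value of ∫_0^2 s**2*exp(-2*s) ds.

(-13 + exp(4))*exp(-4)/4

Integrate by parts twice (u = s^2, dv = exp(-2*s) ds).
An antiderivative is F(s) = (-2*s**2 - 2*s - 1)*exp(-2*s)/4.
Then F(2) - F(0) = (-13*exp(-4)/4) - (-1/4) = (-13 + exp(4))*exp(-4)/4.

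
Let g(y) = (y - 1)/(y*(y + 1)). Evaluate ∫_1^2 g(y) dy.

log(9/8)

Factor the denominator: y**2 + y = (y + 1)y.
Partial fractions: (y - 1)/(y*(y + 1)) = 2/(y + 1) - 1/y.
An antiderivative is F(y) = -log(y) + 2*log(y + 1).
Then F(2) - F(1) = (log(9/2)) - (log(4)) = log(9/8).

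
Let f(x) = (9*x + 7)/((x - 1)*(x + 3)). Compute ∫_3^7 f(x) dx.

Factor the denominator: x**2 + 2*x - 3 = (x + 3)(x - 1).
Partial fractions: (9*x + 7)/((x - 1)*(x + 3)) = 5/(x + 3) + 4/(x - 1).
An antiderivative is F(x) = 4*log(x - 1) + 5*log(x + 3).
Then F(7) - F(3) = (4*log(3) + 9*log(2) + 5*log(5)) - (5*log(3) + 9*log(2)) = -log(3) + 5*log(5).

-log(3) + 5*log(5)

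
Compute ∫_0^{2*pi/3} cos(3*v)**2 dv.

pi/3

Use the identity cos^2(3*v) = (1 + cos(6*v))/2.
An antiderivative is F(v) = v/2 + sin(6*v)/12.
Then F(2*pi/3) - F(0) = (pi/3) - (0) = pi/3.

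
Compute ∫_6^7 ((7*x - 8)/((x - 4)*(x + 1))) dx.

-3*log(7) + 5*log(2) + 4*log(3)

Factor the denominator: x**2 - 3*x - 4 = (x + 1)(x - 4).
Partial fractions: (7*x - 8)/((x - 4)*(x + 1)) = 3/(x + 1) + 4/(x - 4).
An antiderivative is F(x) = 4*log(x - 4) + 3*log(x + 1).
Then F(7) - F(6) = (4*log(3) + 9*log(2)) - (4*log(2) + 3*log(7)) = -3*log(7) + 5*log(2) + 4*log(3).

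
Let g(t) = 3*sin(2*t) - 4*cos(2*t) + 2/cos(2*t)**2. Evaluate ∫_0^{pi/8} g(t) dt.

5/2 - 7*sqrt(2)/4

An antiderivative is F(t) = -2*sin(2*t) - 3*cos(2*t)/2 + tan(2*t).
Then F(pi/8) - F(0) = (1 - 7*sqrt(2)/4) - (-3/2) = 5/2 - 7*sqrt(2)/4.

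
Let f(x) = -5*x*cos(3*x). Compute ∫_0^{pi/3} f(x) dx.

Integrate by parts once (u = x, dv = -5*cos(3*x) dx).
An antiderivative is F(x) = -5*x*sin(3*x)/3 - 5*cos(3*x)/9.
Then F(pi/3) - F(0) = (5/9) - (-5/9) = 10/9.

10/9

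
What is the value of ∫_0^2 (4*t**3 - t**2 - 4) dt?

16/3

By the power rule, an antiderivative is F(t) = t**4 - t**3/3 - 4*t.
Then F(2) - F(0) = (16/3) - (0) = 16/3.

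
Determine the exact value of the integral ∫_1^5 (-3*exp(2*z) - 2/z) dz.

An antiderivative is F(z) = -3*exp(2*z)/2 - 2*log(z).
Then F(5) - F(1) = (-3*exp(10)/2 - log(25)) - (-3*exp(2)/2) = -3*exp(10)/2 - log(25) + 3*exp(2)/2.

-3*exp(10)/2 - log(25) + 3*exp(2)/2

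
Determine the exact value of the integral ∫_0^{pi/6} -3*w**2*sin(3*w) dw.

Integrate by parts twice (u = w^2, dv = -3*sin(3*w) dw).
An antiderivative is F(w) = w**2*cos(3*w) - 2*w*sin(3*w)/3 - 2*cos(3*w)/9.
Then F(pi/6) - F(0) = (-pi/9) - (-2/9) = 2/9 - pi/9.

2/9 - pi/9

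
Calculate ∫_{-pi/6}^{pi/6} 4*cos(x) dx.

4

An antiderivative is F(x) = 4*sin(x).
Then F(pi/6) - F(-pi/6) = (2) - (-2) = 4.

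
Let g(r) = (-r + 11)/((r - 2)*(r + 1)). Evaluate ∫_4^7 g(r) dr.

-15*log(2) + 7*log(5)

Factor the denominator: r**2 - r - 2 = (r + 1)(r - 2).
Partial fractions: (-r + 11)/((r - 2)*(r + 1)) = -4/(r + 1) + 3/(r - 2).
An antiderivative is F(r) = 3*log(r - 2) - 4*log(r + 1).
Then F(7) - F(4) = (-12*log(2) + 3*log(5)) - (-4*log(5) + 3*log(2)) = -15*log(2) + 7*log(5).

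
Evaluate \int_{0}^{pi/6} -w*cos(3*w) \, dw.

Integrate by parts once (u = w, dv = -cos(3*w) dw).
An antiderivative is F(w) = -w*sin(3*w)/3 - cos(3*w)/9.
Then F(pi/6) - F(0) = (-pi/18) - (-1/9) = 1/9 - pi/18.

1/9 - pi/18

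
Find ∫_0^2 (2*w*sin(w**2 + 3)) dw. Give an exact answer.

cos(3) - cos(7)

Let u = w**2 + 3, so du = 2*w dw. When w = 0, u = 3; when w = 2, u = 7.
The integral becomes ∫ sin(u) du from 3 to 7, with antiderivative -cos(u).
Back in w: F(w) = -cos(w**2 + 3).
Then F(2) - F(0) = (-cos(7)) - (-cos(3)) = cos(3) - cos(7).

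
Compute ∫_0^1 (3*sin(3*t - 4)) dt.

cos(4) - cos(1)

Let u = 3*t - 4, so du = 3 dt. When t = 0, u = -4; when t = 1, u = -1.
The integral becomes ∫ sin(u) du from -4 to -1, with antiderivative -cos(u).
Back in t: F(t) = -cos(3*t - 4).
Then F(1) - F(0) = (-cos(1)) - (-cos(4)) = cos(4) - cos(1).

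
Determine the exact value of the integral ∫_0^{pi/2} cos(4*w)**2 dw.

pi/4

Use the identity cos^2(4*w) = (1 + cos(8*w))/2.
An antiderivative is F(w) = w/2 + sin(8*w)/16.
Then F(pi/2) - F(0) = (pi/4) - (0) = pi/4.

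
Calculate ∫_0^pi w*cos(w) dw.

Integrate by parts once (u = w, dv = cos(w) dw).
An antiderivative is F(w) = w*sin(w) + cos(w).
Then F(pi) - F(0) = (-1) - (1) = -2.

-2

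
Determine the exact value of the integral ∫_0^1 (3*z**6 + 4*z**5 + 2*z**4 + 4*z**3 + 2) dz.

By the power rule, an antiderivative is F(z) = 3*z**7/7 + 2*z**6/3 + 2*z**5/5 + z**4 + 2*z.
Then F(1) - F(0) = (472/105) - (0) = 472/105.

472/105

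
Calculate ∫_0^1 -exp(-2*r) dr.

An antiderivative is F(r) = exp(-2*r)/2.
Then F(1) - F(0) = (exp(-2)/2) - (1/2) = (1 - exp(2))*exp(-2)/2.

(1 - exp(2))*exp(-2)/2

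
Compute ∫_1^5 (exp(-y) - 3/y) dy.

An antiderivative is F(y) = -3*log(y) - exp(-y).
Then F(5) - F(1) = (-3*log(5) - exp(-5)) - (-exp(-1)) = -3*log(5) - exp(-5) + exp(-1).

-3*log(5) - exp(-5) + exp(-1)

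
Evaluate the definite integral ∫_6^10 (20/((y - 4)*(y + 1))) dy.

Factor the denominator: y**2 - 3*y - 4 = (y + 1)(y - 4).
Partial fractions: 20/((y - 4)*(y + 1)) = -4/(y + 1) + 4/(y - 4).
An antiderivative is F(y) = 4*log(y - 4) - 4*log(y + 1).
Then F(10) - F(6) = (-4*log(11) + 4*log(2) + 4*log(3)) - (-4*log(7) + 4*log(2)) = -4*log(11) + 4*log(3) + 4*log(7).

-4*log(11) + 4*log(3) + 4*log(7)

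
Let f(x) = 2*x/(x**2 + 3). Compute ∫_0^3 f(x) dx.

log(4)

Let u = x**2 + 3, so du = 2*x dx. When x = 0, u = 3; when x = 3, u = 12.
The integral becomes ∫ 1/u du from 3 to 12, with antiderivative log(u).
Back in x: F(x) = log(x**2 + 3).
Then F(3) - F(0) = (log(12)) - (log(3)) = log(4).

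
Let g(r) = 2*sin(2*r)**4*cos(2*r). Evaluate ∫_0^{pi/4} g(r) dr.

1/5

Let u = sin(2*r), so du = 2*cos(2*r) dr. When r = 0, u = 0; when r = pi/4, u = 1.
The integral becomes ∫ u**4 du from 0 to 1, with antiderivative u**5/5.
Back in r: F(r) = sin(2*r)**5/5.
Then F(pi/4) - F(0) = (1/5) - (0) = 1/5.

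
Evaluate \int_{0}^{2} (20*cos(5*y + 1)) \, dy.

Let u = 5*y + 1, so du = 5 dy. When y = 0, u = 1; when y = 2, u = 11.
The integral becomes 4·∫ cos(u) du from 1 to 11, with antiderivative 4*sin(u).
Back in y: F(y) = 4*sin(5*y + 1).
Then F(2) - F(0) = (4*sin(11)) - (4*sin(1)) = 4*sin(11) - 4*sin(1).

4*sin(11) - 4*sin(1)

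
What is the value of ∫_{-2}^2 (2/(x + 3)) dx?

An antiderivative is F(x) = 2*log(x + 3).
Then F(2) - F(-2) = (log(25)) - (0) = log(25).

log(25)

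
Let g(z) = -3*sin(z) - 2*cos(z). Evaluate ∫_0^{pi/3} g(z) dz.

-sqrt(3) - 3/2

An antiderivative is F(z) = -2*sin(z) + 3*cos(z).
Then F(pi/3) - F(0) = (3/2 - sqrt(3)) - (3) = -sqrt(3) - 3/2.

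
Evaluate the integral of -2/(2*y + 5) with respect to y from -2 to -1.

An antiderivative is F(y) = -log(2*y + 5).
Then F(-1) - F(-2) = (-log(3)) - (0) = -log(3).

-log(3)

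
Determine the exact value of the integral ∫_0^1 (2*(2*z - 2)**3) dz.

Let u = 2*z - 2, so du = 2 dz. When z = 0, u = -2; when z = 1, u = 0.
The integral becomes ∫ u**3 du from -2 to 0, with antiderivative u**4/4.
Back in z: F(z) = (2*z - 2)**4/4.
Then F(1) - F(0) = (0) - (4) = -4.

-4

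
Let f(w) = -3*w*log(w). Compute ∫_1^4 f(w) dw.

Integrate by parts once (u = ln w, dv = -3*w dw).
An antiderivative is F(w) = -3*w**2*(2*log(w) - 1)/4.
Then F(4) - F(1) = (12 - 48*log(2)) - (3/4) = 45/4 - 48*log(2).

45/4 - 48*log(2)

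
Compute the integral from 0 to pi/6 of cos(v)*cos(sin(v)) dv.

Let u = sin(v), so du = cos(v) dv. When v = 0, u = 0; when v = pi/6, u = 1/2.
The integral becomes ∫ cos(u) du from 0 to 1/2, with antiderivative sin(u).
Back in v: F(v) = sin(sin(v)).
Then F(pi/6) - F(0) = (sin(1/2)) - (0) = sin(1/2).

sin(1/2)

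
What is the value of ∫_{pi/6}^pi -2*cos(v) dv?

An antiderivative is F(v) = -2*sin(v).
Then F(pi) - F(pi/6) = (0) - (-1) = 1.

1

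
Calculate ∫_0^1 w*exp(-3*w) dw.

Integrate by parts once (u = w, dv = exp(-3*w) dw).
An antiderivative is F(w) = (-3*w - 1)*exp(-3*w)/9.
Then F(1) - F(0) = (-4*exp(-3)/9) - (-1/9) = (-4 + exp(3))*exp(-3)/9.

(-4 + exp(3))*exp(-3)/9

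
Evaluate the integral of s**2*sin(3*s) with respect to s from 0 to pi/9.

Integrate by parts twice (u = s^2, dv = sin(3*s) ds).
An antiderivative is F(s) = -s**2*cos(3*s)/3 + 2*s*sin(3*s)/9 + 2*cos(3*s)/27.
Then F(pi/9) - F(0) = (-pi**2/486 + 1/27 + sqrt(3)*pi/81) - (2/27) = -1/27 - pi**2/486 + sqrt(3)*pi/81.

-1/27 - pi**2/486 + sqrt(3)*pi/81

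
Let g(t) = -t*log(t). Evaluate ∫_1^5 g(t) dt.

6 - 25*log(5)/2

Integrate by parts once (u = ln t, dv = -t dt).
An antiderivative is F(t) = -t**2*(2*log(t) - 1)/4.
Then F(5) - F(1) = (25/4 - 25*log(5)/2) - (1/4) = 6 - 25*log(5)/2.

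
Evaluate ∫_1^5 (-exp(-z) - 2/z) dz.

-2*log(5) - exp(-1) + exp(-5)

An antiderivative is F(z) = -2*log(z) + exp(-z).
Then F(5) - F(1) = (-2*log(5) + exp(-5)) - (exp(-1)) = -2*log(5) - exp(-1) + exp(-5).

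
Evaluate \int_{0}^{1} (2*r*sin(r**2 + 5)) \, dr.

-cos(6) + cos(5)

Let u = r**2 + 5, so du = 2*r dr. When r = 0, u = 5; when r = 1, u = 6.
The integral becomes ∫ sin(u) du from 5 to 6, with antiderivative -cos(u).
Back in r: F(r) = -cos(r**2 + 5).
Then F(1) - F(0) = (-cos(6)) - (-cos(5)) = -cos(6) + cos(5).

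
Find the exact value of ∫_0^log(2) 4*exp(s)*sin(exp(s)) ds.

Let u = exp(s), so du = exp(s) ds. When s = 0, u = 1; when s = log(2), u = 2.
The integral becomes 4·∫ sin(u) du from 1 to 2, with antiderivative -4*cos(u).
Back in s: F(s) = -4*cos(exp(s)).
Then F(log(2)) - F(0) = (-4*cos(2)) - (-4*cos(1)) = -4*cos(2) + 4*cos(1).

-4*cos(2) + 4*cos(1)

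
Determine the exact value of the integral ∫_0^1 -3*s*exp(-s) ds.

-3 + 6*exp(-1)

Integrate by parts once (u = s, dv = -3*exp(-s) ds).
An antiderivative is F(s) = (3*s + 3)*exp(-s).
Then F(1) - F(0) = (6*exp(-1)) - (3) = -3 + 6*exp(-1).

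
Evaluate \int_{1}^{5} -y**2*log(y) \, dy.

124/9 - 125*log(5)/3

Integrate by parts once (u = ln y, dv = -y**2 dy).
An antiderivative is F(y) = -y**3*(3*log(y) - 1)/9.
Then F(5) - F(1) = (125/9 - 125*log(5)/3) - (1/9) = 124/9 - 125*log(5)/3.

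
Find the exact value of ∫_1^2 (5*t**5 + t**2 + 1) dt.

By the power rule, an antiderivative is F(t) = 5*t**6/6 + t**3/3 + t.
Then F(2) - F(1) = (58) - (13/6) = 335/6.

335/6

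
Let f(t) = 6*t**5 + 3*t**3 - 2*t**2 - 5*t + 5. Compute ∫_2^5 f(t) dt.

By the power rule, an antiderivative is F(t) = t**6 + 3*t**4/4 - 2*t**3/3 - 5*t**2/2 + 5*t.
Then F(5) - F(2) = (191675/12) - (212/3) = 63609/4.

63609/4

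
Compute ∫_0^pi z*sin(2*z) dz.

-pi/2

Integrate by parts once (u = z, dv = sin(2*z) dz).
An antiderivative is F(z) = -z*cos(2*z)/2 + sin(2*z)/4.
Then F(pi) - F(0) = (-pi/2) - (0) = -pi/2.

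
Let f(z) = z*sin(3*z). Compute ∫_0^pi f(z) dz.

pi/3

Integrate by parts once (u = z, dv = sin(3*z) dz).
An antiderivative is F(z) = -z*cos(3*z)/3 + sin(3*z)/9.
Then F(pi) - F(0) = (pi/3) - (0) = pi/3.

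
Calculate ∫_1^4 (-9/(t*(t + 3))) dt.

-12*log(2) + 3*log(7)

Factor the denominator: t**2 + 3*t = (t + 3)t.
Partial fractions: -9/(t*(t + 3)) = 3/(t + 3) - 3/t.
An antiderivative is F(t) = -3*log(t) + 3*log(t + 3).
Then F(4) - F(1) = (-6*log(2) + 3*log(7)) - (log(64)) = -12*log(2) + 3*log(7).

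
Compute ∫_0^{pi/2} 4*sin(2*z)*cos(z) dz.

8/3

Use the identity sin(2*z)cos(z) = [sin(3*z) + sin(z)]/2.
An antiderivative is F(z) = -2*cos(z) - 2*cos(3*z)/3.
Then F(pi/2) - F(0) = (0) - (-8/3) = 8/3.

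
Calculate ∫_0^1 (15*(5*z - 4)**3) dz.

Let u = 5*z - 4, so du = 5 dz. When z = 0, u = -4; when z = 1, u = 1.
The integral becomes 3·∫ u**3 du from -4 to 1, with antiderivative 3*u**4/4.
Back in z: F(z) = 3*(5*z - 4)**4/4.
Then F(1) - F(0) = (3/4) - (192) = -765/4.

-765/4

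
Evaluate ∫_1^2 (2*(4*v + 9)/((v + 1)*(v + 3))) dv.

-11*log(2) + 3*log(5) + 5*log(3)

Factor the denominator: v**2 + 4*v + 3 = (v + 3)(v + 1).
Partial fractions: 2*(4*v + 9)/((v + 1)*(v + 3)) = 3/(v + 3) + 5/(v + 1).
An antiderivative is F(v) = 5*log(v + 1) + 3*log(v + 3).
Then F(2) - F(1) = (3*log(5) + 5*log(3)) - (11*log(2)) = -11*log(2) + 3*log(5) + 5*log(3).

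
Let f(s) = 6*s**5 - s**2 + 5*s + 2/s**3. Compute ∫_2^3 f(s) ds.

By the power rule, an antiderivative is F(s) = s**6 - s**3/3 + 5*s**2/2 - 1/s**2.
Then F(3) - F(2) = (13363/18) - (853/12) = 24167/36.

24167/36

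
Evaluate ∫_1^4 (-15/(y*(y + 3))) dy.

Factor the denominator: y**2 + 3*y = (y + 3)y.
Partial fractions: -15/(y*(y + 3)) = 5/(y + 3) - 5/y.
An antiderivative is F(y) = -5*log(y) + 5*log(y + 3).
Then F(4) - F(1) = (-10*log(2) + 5*log(7)) - (10*log(2)) = -20*log(2) + 5*log(7).

-20*log(2) + 5*log(7)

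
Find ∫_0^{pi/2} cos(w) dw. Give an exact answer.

1

An antiderivative is F(w) = sin(w).
Then F(pi/2) - F(0) = (1) - (0) = 1.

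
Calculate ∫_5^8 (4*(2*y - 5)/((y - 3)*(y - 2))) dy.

4*log(5)

Factor the denominator: y**2 - 5*y + 6 = (y - 2)(y - 3).
Partial fractions: 4*(2*y - 5)/((y - 3)*(y - 2)) = 4/(y - 2) + 4/(y - 3).
An antiderivative is F(y) = 4*log(y - 3) + 4*log(y - 2).
Then F(8) - F(5) = (4*log(2) + 4*log(3) + 4*log(5)) - (4*log(2) + 4*log(3)) = 4*log(5).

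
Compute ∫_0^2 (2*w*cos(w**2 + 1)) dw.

Let u = w**2 + 1, so du = 2*w dw. When w = 0, u = 1; when w = 2, u = 5.
The integral becomes ∫ cos(u) du from 1 to 5, with antiderivative sin(u).
Back in w: F(w) = sin(w**2 + 1).
Then F(2) - F(0) = (sin(5)) - (sin(1)) = sin(5) - sin(1).

sin(5) - sin(1)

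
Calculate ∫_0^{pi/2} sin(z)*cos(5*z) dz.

Use the identity sin(z)cos(5*z) = [sin(6*z) + sin(-4*z)]/2.
An antiderivative is F(z) = cos(4*z)/8 - cos(6*z)/12.
Then F(pi/2) - F(0) = (5/24) - (1/24) = 1/6.

1/6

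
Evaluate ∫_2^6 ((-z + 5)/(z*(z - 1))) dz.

-5*log(3) + 4*log(5)

Factor the denominator: z**2 - z = z(z - 1).
Partial fractions: (-z + 5)/(z*(z - 1)) = -5/z + 4/(z - 1).
An antiderivative is F(z) = -5*log(z) + 4*log(z - 1).
Then F(6) - F(2) = (-5*log(3) - 5*log(2) + 4*log(5)) - (-log(32)) = -5*log(3) + 4*log(5).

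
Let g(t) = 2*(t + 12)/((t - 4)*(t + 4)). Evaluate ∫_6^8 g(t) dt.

Factor the denominator: t**2 - 16 = (t + 4)(t - 4).
Partial fractions: 2*(t + 12)/((t - 4)*(t + 4)) = -2/(t + 4) + 4/(t - 4).
An antiderivative is F(t) = 4*log(t - 4) - 2*log(t + 4).
Then F(8) - F(6) = (log(16/9)) - (log(4/25)) = log(100/9).

log(100/9)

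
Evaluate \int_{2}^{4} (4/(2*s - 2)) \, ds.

log(9)

An antiderivative is F(s) = 2*log(2*s - 2).
Then F(4) - F(2) = (log(36)) - (log(4)) = log(9).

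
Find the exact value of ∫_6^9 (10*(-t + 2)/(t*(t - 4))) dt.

Factor the denominator: t**2 - 4*t = t(t - 4).
Partial fractions: 10*(-t + 2)/(t*(t - 4)) = -5/t - 5/(t - 4).
An antiderivative is F(t) = -5*log(t) - 5*log(t - 4).
Then F(9) - F(6) = (-10*log(3) - 5*log(5)) - (-10*log(2) - 5*log(3)) = -5*log(5) - 5*log(3) + 10*log(2).

-5*log(5) - 5*log(3) + 10*log(2)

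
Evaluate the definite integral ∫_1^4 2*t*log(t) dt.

-15/2 + 32*log(2)

Integrate by parts once (u = ln t, dv = 2*t dt).
An antiderivative is F(t) = t**2*(2*log(t) - 1)/2.
Then F(4) - F(1) = (-8 + 32*log(2)) - (-1/2) = -15/2 + 32*log(2).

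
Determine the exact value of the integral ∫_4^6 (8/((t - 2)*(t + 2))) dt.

log(9/4)

Factor the denominator: t**2 - 4 = (t + 2)(t - 2).
Partial fractions: 8/((t - 2)*(t + 2)) = -2/(t + 2) + 2/(t - 2).
An antiderivative is F(t) = 2*log(t - 2) - 2*log(t + 2).
Then F(6) - F(4) = (-log(4)) - (-log(9)) = log(9/4).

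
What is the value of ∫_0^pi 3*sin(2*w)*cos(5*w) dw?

Use the identity sin(2*w)cos(5*w) = [sin(7*w) + sin(-3*w)]/2.
An antiderivative is F(w) = cos(3*w)/2 - 3*cos(7*w)/14.
Then F(pi) - F(0) = (-2/7) - (2/7) = -4/7.

-4/7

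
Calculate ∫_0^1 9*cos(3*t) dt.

Let u = 3*t, so du = 3 dt. When t = 0, u = 0; when t = 1, u = 3.
The integral becomes 3·∫ cos(u) du from 0 to 3, with antiderivative 3*sin(u).
Back in t: F(t) = 3*sin(3*t).
Then F(1) - F(0) = (3*sin(3)) - (0) = 3*sin(3).

3*sin(3)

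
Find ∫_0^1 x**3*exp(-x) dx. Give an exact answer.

6 - 16*exp(-1)

Integrate by parts 3 times (u = x^3, dv = exp(-x) dx).
An antiderivative is F(x) = (-x**3 - 3*x**2 - 6*x - 6)*exp(-x).
Then F(1) - F(0) = (-16*exp(-1)) - (-6) = 6 - 16*exp(-1).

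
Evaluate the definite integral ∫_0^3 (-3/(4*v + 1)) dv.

-3*log(13)/4

An antiderivative is F(v) = -3*log(4*v + 1)/4.
Then F(3) - F(0) = (-3*log(13)/4) - (0) = -3*log(13)/4.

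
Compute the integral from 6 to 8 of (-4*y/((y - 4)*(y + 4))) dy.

-4*log(2) - 2*log(3) + 2*log(5)

Factor the denominator: y**2 - 16 = (y + 4)(y - 4).
Partial fractions: -4*y/((y - 4)*(y + 4)) = -2/(y + 4) - 2/(y - 4).
An antiderivative is F(y) = -2*log(y - 4) - 2*log(y + 4).
Then F(8) - F(6) = (-8*log(2) - 2*log(3)) - (-2*log(5) - 4*log(2)) = -4*log(2) - 2*log(3) + 2*log(5).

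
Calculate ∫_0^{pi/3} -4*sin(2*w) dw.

An antiderivative is F(w) = 2*cos(2*w).
Then F(pi/3) - F(0) = (-1) - (2) = -3.

-3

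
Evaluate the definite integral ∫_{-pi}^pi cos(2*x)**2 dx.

Use the identity cos^2(2*x) = (1 + cos(4*x))/2.
An antiderivative is F(x) = x/2 + sin(4*x)/8.
Then F(pi) - F(-pi) = (pi/2) - (-pi/2) = pi.

pi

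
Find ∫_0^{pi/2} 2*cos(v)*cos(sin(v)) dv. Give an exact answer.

Let u = sin(v), so du = cos(v) dv. When v = 0, u = 0; when v = pi/2, u = 1.
The integral becomes 2·∫ cos(u) du from 0 to 1, with antiderivative 2*sin(u).
Back in v: F(v) = 2*sin(sin(v)).
Then F(pi/2) - F(0) = (2*sin(1)) - (0) = 2*sin(1).

2*sin(1)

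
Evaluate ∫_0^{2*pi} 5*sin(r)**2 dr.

Use the identity sin^2(r) = (1 - cos(2*r))/2.
An antiderivative is F(r) = 5*r/2 - 5*sin(2*r)/4.
Then F(2*pi) - F(0) = (5*pi) - (0) = 5*pi.

5*pi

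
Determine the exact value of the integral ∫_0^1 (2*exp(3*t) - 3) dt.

-11/3 + 2*exp(3)/3

An antiderivative is F(t) = 2*exp(3*t)/3 - 3*t.
Then F(1) - F(0) = (-3 + 2*exp(3)/3) - (2/3) = -11/3 + 2*exp(3)/3.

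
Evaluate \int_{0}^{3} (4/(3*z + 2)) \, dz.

An antiderivative is F(z) = 4*log(3*z + 2)/3.
Then F(3) - F(0) = (4*log(11)/3) - (4*log(2)/3) = -4*log(2)/3 + 4*log(11)/3.

-4*log(2)/3 + 4*log(11)/3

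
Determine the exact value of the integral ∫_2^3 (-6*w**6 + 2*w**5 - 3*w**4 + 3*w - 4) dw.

By the power rule, an antiderivative is F(w) = -6*w**7/7 + w**6/3 - 3*w**5/5 + 3*w**2/2 - 4*w.
Then F(3) - F(2) = (-124311/70) - (-11506/105) = -349921/210.

-349921/210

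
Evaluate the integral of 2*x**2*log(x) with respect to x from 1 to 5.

-248/9 + 250*log(5)/3

Integrate by parts once (u = ln x, dv = 2*x**2 dx).
An antiderivative is F(x) = 2*x**3*(3*log(x) - 1)/9.
Then F(5) - F(1) = (-250/9 + 250*log(5)/3) - (-2/9) = -248/9 + 250*log(5)/3.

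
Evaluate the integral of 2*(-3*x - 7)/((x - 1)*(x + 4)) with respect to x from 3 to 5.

Factor the denominator: x**2 + 3*x - 4 = (x + 4)(x - 1).
Partial fractions: 2*(-3*x - 7)/((x - 1)*(x + 4)) = -2/(x + 4) - 4/(x - 1).
An antiderivative is F(x) = -4*log(x - 1) - 2*log(x + 4).
Then F(5) - F(3) = (-8*log(2) - 4*log(3)) - (-2*log(7) - 4*log(2)) = -4*log(3) - 4*log(2) + 2*log(7).

-4*log(3) - 4*log(2) + 2*log(7)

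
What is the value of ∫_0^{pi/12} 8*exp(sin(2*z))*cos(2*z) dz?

Let u = sin(2*z), so du = 2*cos(2*z) dz. When z = 0, u = 0; when z = pi/12, u = 1/2.
The integral becomes 4·∫ exp(u) du from 0 to 1/2, with antiderivative 4*exp(u).
Back in z: F(z) = 4*exp(sin(2*z)).
Then F(pi/12) - F(0) = (4*exp(1/2)) - (4) = -4 + 4*exp(1/2).

-4 + 4*exp(1/2)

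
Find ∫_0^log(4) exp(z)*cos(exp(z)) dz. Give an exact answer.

-sin(1) + sin(4)

Let u = exp(z), so du = exp(z) dz. When z = 0, u = 1; when z = log(4), u = 4.
The integral becomes ∫ cos(u) du from 1 to 4, with antiderivative sin(u).
Back in z: F(z) = sin(exp(z)).
Then F(log(4)) - F(0) = (sin(4)) - (sin(1)) = -sin(1) + sin(4).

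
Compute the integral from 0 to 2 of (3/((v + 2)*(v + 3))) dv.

Factor the denominator: v**2 + 5*v + 6 = (v + 3)(v + 2).
Partial fractions: 3/((v + 2)*(v + 3)) = -3/(v + 3) + 3/(v + 2).
An antiderivative is F(v) = 3*log(v + 2) - 3*log(v + 3).
Then F(2) - F(0) = (-3*log(5) + 6*log(2)) - (log(8/27)) = -3*log(5) + 3*log(2) + 3*log(3).

-3*log(5) + 3*log(2) + 3*log(3)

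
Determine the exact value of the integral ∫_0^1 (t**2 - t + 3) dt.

17/6

By the power rule, an antiderivative is F(t) = t**3/3 - t**2/2 + 3*t.
Then F(1) - F(0) = (17/6) - (0) = 17/6.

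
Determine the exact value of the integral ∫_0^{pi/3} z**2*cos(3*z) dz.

-2*pi/27

Integrate by parts twice (u = z^2, dv = cos(3*z) dz).
An antiderivative is F(z) = z**2*sin(3*z)/3 + 2*z*cos(3*z)/9 - 2*sin(3*z)/27.
Then F(pi/3) - F(0) = (-2*pi/27) - (0) = -2*pi/27.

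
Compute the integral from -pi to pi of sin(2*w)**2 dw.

pi

Use the identity sin^2(2*w) = (1 - cos(4*w))/2.
An antiderivative is F(w) = w/2 - sin(4*w)/8.
Then F(pi) - F(-pi) = (pi/2) - (-pi/2) = pi.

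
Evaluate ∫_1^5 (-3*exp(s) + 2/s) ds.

An antiderivative is F(s) = -3*exp(s) + 2*log(s).
Then F(5) - F(1) = (-3*exp(5) + log(25)) - (-3*exp(1)) = -3*exp(5) + log(25) + 3*exp(1).

-3*exp(5) + log(25) + 3*exp(1)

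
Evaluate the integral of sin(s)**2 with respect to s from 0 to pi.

Use the identity sin^2(s) = (1 - cos(2*s))/2.
An antiderivative is F(s) = s/2 - sin(2*s)/4.
Then F(pi) - F(0) = (pi/2) - (0) = pi/2.

pi/2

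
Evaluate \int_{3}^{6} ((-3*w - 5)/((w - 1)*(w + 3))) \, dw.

log(8/75)

Factor the denominator: w**2 + 2*w - 3 = (w + 3)(w - 1).
Partial fractions: (-3*w - 5)/((w - 1)*(w + 3)) = -1/(w + 3) - 2/(w - 1).
An antiderivative is F(w) = -2*log(w - 1) - log(w + 3).
Then F(6) - F(3) = (-2*log(5) - 2*log(3)) - (-log(24)) = log(8/75).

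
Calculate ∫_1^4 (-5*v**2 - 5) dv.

-120

By the power rule, an antiderivative is F(v) = -5*v**3/3 - 5*v.
Then F(4) - F(1) = (-380/3) - (-20/3) = -120.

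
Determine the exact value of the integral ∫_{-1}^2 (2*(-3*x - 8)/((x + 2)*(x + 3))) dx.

Factor the denominator: x**2 + 5*x + 6 = (x + 3)(x + 2).
Partial fractions: 2*(-3*x - 8)/((x + 2)*(x + 3)) = -2/(x + 3) - 4/(x + 2).
An antiderivative is F(x) = -4*log(x + 2) - 2*log(x + 3).
Then F(2) - F(-1) = (-8*log(2) - 2*log(5)) - (-log(4)) = -6*log(2) - 2*log(5).

-6*log(2) - 2*log(5)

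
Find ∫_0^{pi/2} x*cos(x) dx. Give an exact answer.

Integrate by parts once (u = x, dv = cos(x) dx).
An antiderivative is F(x) = x*sin(x) + cos(x).
Then F(pi/2) - F(0) = (pi/2) - (1) = -1 + pi/2.

-1 + pi/2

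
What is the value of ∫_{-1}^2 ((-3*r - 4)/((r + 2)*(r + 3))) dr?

Factor the denominator: r**2 + 5*r + 6 = (r + 3)(r + 2).
Partial fractions: (-3*r - 4)/((r + 2)*(r + 3)) = -5/(r + 3) + 2/(r + 2).
An antiderivative is F(r) = 2*log(r + 2) - 5*log(r + 3).
Then F(2) - F(-1) = (-5*log(5) + 4*log(2)) - (-log(32)) = -5*log(5) + 9*log(2).

-5*log(5) + 9*log(2)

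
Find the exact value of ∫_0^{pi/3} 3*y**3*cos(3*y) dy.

4/9 - pi**2/9

Integrate by parts 3 times (u = y^3, dv = 3*cos(3*y) dy).
An antiderivative is F(y) = y**3*sin(3*y) + y**2*cos(3*y) - 2*y*sin(3*y)/3 - 2*cos(3*y)/9.
Then F(pi/3) - F(0) = (2/9 - pi**2/9) - (-2/9) = 4/9 - pi**2/9.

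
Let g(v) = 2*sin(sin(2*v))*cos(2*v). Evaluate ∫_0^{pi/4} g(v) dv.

Let u = sin(2*v), so du = 2*cos(2*v) dv. When v = 0, u = 0; when v = pi/4, u = 1.
The integral becomes ∫ sin(u) du from 0 to 1, with antiderivative -cos(u).
Back in v: F(v) = -cos(sin(2*v)).
Then F(pi/4) - F(0) = (-cos(1)) - (-1) = 1 - cos(1).

1 - cos(1)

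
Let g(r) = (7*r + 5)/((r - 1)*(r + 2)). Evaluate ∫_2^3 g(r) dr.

Factor the denominator: r**2 + r - 2 = (r + 2)(r - 1).
Partial fractions: (7*r + 5)/((r - 1)*(r + 2)) = 3/(r + 2) + 4/(r - 1).
An antiderivative is F(r) = 4*log(r - 1) + 3*log(r + 2).
Then F(3) - F(2) = (4*log(2) + 3*log(5)) - (log(64)) = -2*log(2) + 3*log(5).

-2*log(2) + 3*log(5)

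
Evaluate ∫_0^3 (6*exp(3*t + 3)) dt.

-2*(1 - exp(9))*exp(3)

Let u = 3*t + 3, so du = 3 dt. When t = 0, u = 3; when t = 3, u = 12.
The integral becomes 2·∫ exp(u) du from 3 to 12, with antiderivative 2*exp(u).
Back in t: F(t) = 2*exp(3*t + 3).
Then F(3) - F(0) = (2*exp(12)) - (2*exp(3)) = -2*(1 - exp(9))*exp(3).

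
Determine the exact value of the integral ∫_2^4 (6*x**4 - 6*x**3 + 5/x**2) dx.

By the power rule, an antiderivative is F(x) = 6*x**5/5 - 3*x**4/2 - 5/x.
Then F(4) - F(2) = (16871/20) - (119/10) = 16633/20.

16633/20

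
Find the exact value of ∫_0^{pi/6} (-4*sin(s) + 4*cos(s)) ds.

-2 + 2*sqrt(3)

An antiderivative is F(s) = 4*sin(s) + 4*cos(s).
Then F(pi/6) - F(0) = (2 + 2*sqrt(3)) - (4) = -2 + 2*sqrt(3).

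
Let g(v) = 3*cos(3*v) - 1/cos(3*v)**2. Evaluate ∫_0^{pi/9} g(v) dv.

sqrt(3)/6

An antiderivative is F(v) = sin(3*v) - tan(3*v)/3.
Then F(pi/9) - F(0) = (sqrt(3)/6) - (0) = sqrt(3)/6.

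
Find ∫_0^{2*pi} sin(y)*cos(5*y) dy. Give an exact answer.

0

Use the identity sin(y)cos(5*y) = [sin(6*y) + sin(-4*y)]/2.
An antiderivative is F(y) = cos(4*y)/8 - cos(6*y)/12.
Then F(2*pi) - F(0) = (1/24) - (1/24) = 0.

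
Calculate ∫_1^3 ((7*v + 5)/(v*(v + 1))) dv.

Factor the denominator: v**2 + v = (v + 1)v.
Partial fractions: (7*v + 5)/(v*(v + 1)) = 2/(v + 1) + 5/v.
An antiderivative is F(v) = 5*log(v) + 2*log(v + 1).
Then F(3) - F(1) = (4*log(2) + 5*log(3)) - (log(4)) = 2*log(2) + 5*log(3).

2*log(2) + 5*log(3)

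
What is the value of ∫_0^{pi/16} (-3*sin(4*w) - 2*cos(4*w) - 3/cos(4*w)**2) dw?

-3/2 + sqrt(2)/8

An antiderivative is F(w) = -sin(4*w)/2 + 3*cos(4*w)/4 - 3*tan(4*w)/4.
Then F(pi/16) - F(0) = (-3/4 + sqrt(2)/8) - (3/4) = -3/2 + sqrt(2)/8.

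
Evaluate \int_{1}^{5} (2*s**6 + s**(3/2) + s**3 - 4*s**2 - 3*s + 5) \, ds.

10*sqrt(5) + 2341018/105

By the power rule, an antiderivative is F(s) = 2*s**7/7 + 2*s**(5/2)/5 + s**4/4 - 4*s**3/3 - 3*s**2/2 + 5*s.
Then F(5) - F(1) = (10*sqrt(5) + 1873075/84) - (1303/420) = 10*sqrt(5) + 2341018/105.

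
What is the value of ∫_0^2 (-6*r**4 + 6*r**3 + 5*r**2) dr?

-16/15

By the power rule, an antiderivative is F(r) = -6*r**5/5 + 3*r**4/2 + 5*r**3/3.
Then F(2) - F(0) = (-16/15) - (0) = -16/15.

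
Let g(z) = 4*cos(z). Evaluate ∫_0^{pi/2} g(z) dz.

4

An antiderivative is F(z) = 4*sin(z).
Then F(pi/2) - F(0) = (4) - (0) = 4.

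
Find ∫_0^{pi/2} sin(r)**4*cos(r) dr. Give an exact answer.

1/5

Let u = sin(r), so du = cos(r) dr. When r = 0, u = 0; when r = pi/2, u = 1.
The integral becomes ∫ u**4 du from 0 to 1, with antiderivative u**5/5.
Back in r: F(r) = sin(r)**5/5.
Then F(pi/2) - F(0) = (1/5) - (0) = 1/5.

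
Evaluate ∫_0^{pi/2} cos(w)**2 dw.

Use the identity cos^2(w) = (1 + cos(2*w))/2.
An antiderivative is F(w) = w/2 + sin(2*w)/4.
Then F(pi/2) - F(0) = (pi/4) - (0) = pi/4.

pi/4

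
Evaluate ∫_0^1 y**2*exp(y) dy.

-2 + E

Integrate by parts twice (u = y^2, dv = exp(y) dy).
An antiderivative is F(y) = (y**2 - 2*y + 2)*exp(y).
Then F(1) - F(0) = (E) - (2) = -2 + E.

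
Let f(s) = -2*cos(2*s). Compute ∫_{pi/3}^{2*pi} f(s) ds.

sqrt(3)/2

An antiderivative is F(s) = -sin(2*s).
Then F(2*pi) - F(pi/3) = (0) - (-sqrt(3)/2) = sqrt(3)/2.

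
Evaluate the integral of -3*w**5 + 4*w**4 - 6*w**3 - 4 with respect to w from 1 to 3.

By the power rule, an antiderivative is F(w) = -w**6/2 + 4*w**5/5 - 3*w**4/2 - 4*w.
Then F(3) - F(1) = (-1518/5) - (-26/5) = -1492/5.

-1492/5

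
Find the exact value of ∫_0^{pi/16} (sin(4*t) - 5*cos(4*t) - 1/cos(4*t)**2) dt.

-3*sqrt(2)/4

An antiderivative is F(t) = -5*sin(4*t)/4 - cos(4*t)/4 - tan(4*t)/4.
Then F(pi/16) - F(0) = (-3*sqrt(2)/4 - 1/4) - (-1/4) = -3*sqrt(2)/4.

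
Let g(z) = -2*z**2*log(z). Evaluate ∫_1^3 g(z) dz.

52/9 - 18*log(3)

Integrate by parts once (u = ln z, dv = -2*z**2 dz).
An antiderivative is F(z) = -2*z**3*(3*log(z) - 1)/9.
Then F(3) - F(1) = (6 - 18*log(3)) - (2/9) = 52/9 - 18*log(3).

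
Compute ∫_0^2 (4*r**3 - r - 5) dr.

4

By the power rule, an antiderivative is F(r) = r**4 - r**2/2 - 5*r.
Then F(2) - F(0) = (4) - (0) = 4.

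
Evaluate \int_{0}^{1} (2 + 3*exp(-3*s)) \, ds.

An antiderivative is F(s) = 2*s - exp(-3*s).
Then F(1) - F(0) = (2 - exp(-3)) - (-1) = 3 - exp(-3).

3 - exp(-3)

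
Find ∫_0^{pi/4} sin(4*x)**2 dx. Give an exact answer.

pi/8

Use the identity sin^2(4*x) = (1 - cos(8*x))/2.
An antiderivative is F(x) = x/2 - sin(8*x)/16.
Then F(pi/4) - F(0) = (pi/8) - (0) = pi/8.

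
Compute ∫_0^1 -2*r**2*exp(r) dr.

4 - 2*E

Integrate by parts twice (u = r^2, dv = -2*exp(r) dr).
An antiderivative is F(r) = (-2*r**2 + 4*r - 4)*exp(r).
Then F(1) - F(0) = (-2*E) - (-4) = 4 - 2*E.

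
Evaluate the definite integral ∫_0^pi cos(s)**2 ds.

Use the identity cos^2(s) = (1 + cos(2*s))/2.
An antiderivative is F(s) = s/2 + sin(2*s)/4.
Then F(pi) - F(0) = (pi/2) - (0) = pi/2.

pi/2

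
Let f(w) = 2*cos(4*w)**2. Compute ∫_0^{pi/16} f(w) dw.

1/8 + pi/16

Use the identity cos^2(4*w) = (1 + cos(8*w))/2.
An antiderivative is F(w) = w + sin(8*w)/8.
Then F(pi/16) - F(0) = (1/8 + pi/16) - (0) = 1/8 + pi/16.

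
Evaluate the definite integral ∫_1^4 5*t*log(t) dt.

-75/4 + 80*log(2)

Integrate by parts once (u = ln t, dv = 5*t dt).
An antiderivative is F(t) = 5*t**2*(2*log(t) - 1)/4.
Then F(4) - F(1) = (-20 + 80*log(2)) - (-5/4) = -75/4 + 80*log(2).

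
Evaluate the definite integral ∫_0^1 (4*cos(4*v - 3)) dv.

Let u = 4*v - 3, so du = 4 dv. When v = 0, u = -3; when v = 1, u = 1.
The integral becomes ∫ cos(u) du from -3 to 1, with antiderivative sin(u).
Back in v: F(v) = sin(4*v - 3).
Then F(1) - F(0) = (sin(1)) - (-sin(3)) = sin(3) + sin(1).

sin(3) + sin(1)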